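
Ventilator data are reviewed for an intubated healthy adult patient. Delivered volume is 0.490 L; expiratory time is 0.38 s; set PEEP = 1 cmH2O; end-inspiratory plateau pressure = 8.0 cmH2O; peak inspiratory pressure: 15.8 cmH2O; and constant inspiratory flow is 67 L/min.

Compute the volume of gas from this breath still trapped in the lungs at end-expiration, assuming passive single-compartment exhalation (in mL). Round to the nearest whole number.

225

Flow: 67 L/min ÷ 60 = 1.1167 L/s.
R = (PIP − Pplat)/V̇ = (15.8 − 8.0) / 1.1167 = 7.8/1.1167 = 6.985 cmH2O·s/L.
C = Vt/(Pplat − PEEP) = 490.0 / (8.0 − 1) = 490.0/7.0 = 70.0 mL/cmH2O.
τ = R × C = 6.985 × 0.07 L/cmH2O = 0.489 s.
Fraction remaining = e^(−Te/τ) = e^(−0.38/0.489) = 0.4597.
Trapped volume = 490.0 × 0.4597 = 225.25 mL.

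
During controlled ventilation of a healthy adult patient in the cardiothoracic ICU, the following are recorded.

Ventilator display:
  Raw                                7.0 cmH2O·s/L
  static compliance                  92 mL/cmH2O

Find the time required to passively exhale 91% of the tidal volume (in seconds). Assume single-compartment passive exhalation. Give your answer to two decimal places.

1.55

τ = R × C = 7.0 × 92 mL/cmH2O = 7.0 × 0.092 L/cmH2O = 0.644 s.
Exhaled fraction f = 1 − e^(−t/τ) → t = −τ·ln(1 − f) = −0.644·ln(0.09) = 1.551 s.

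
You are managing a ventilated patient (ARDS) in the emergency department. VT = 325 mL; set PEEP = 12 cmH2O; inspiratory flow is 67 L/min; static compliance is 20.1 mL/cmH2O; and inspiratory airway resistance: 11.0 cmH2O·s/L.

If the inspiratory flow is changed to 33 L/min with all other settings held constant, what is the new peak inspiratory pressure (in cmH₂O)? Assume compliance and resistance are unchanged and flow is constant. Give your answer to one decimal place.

34.2

Flow: 67 L/min ÷ 60 = 1.1167 L/s.
New flow: 33 L/min ÷ 60 = 0.55 L/s.
PIP = Vt/C + R·V̇ + PEEP (constant-flow equation of motion).
Only the resistive term changes: ΔPIP = R × ΔV̇ = 11.0 × (0.55 − 1.1167) = 11.0 × -0.5667 = -6.234 cmH2O.
Original PIP = 325/20.1 + 11.0×1.1167 + 12 = 40.453 cmH2O; new PIP = 40.453 + (-6.234) = 34.219 cmH2O.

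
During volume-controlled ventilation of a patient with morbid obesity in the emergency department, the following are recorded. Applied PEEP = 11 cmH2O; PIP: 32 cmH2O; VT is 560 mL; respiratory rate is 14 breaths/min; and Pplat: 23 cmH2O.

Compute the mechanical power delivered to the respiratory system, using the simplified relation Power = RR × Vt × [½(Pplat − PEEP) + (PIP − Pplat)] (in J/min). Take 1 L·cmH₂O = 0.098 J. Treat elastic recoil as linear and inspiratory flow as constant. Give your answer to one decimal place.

11.5

Per-breath work = Vt × [½(Pplat−PEEP) + (PIP−Pplat)] = 0.560 × [0.5×12.0 + 9.0] = 0.560 × 15.0 = 8.4 L·cmH2O.
Power = 14 × 8.4 = 117.6 L·cmH2O/min.
× 0.098 J/(L·cmH2O) → 11.525 J/min.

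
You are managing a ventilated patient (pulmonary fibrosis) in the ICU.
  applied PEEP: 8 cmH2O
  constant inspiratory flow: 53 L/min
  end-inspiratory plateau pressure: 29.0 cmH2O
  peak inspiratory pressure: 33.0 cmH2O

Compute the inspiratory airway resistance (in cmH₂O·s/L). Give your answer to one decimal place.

Flow: 53 L/min ÷ 60 = 0.8833 L/s.
Raw = (PIP − Pplat) / flow = (33.0 − 29.0) / 0.8833 = 4.0 / 0.8833 = 4.528 cmH2O·s/L.

4.5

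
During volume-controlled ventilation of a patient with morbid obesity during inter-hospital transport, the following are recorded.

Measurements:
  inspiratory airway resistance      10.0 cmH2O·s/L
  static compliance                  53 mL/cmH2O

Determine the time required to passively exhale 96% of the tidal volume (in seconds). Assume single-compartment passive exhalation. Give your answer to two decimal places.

τ = R × C = 10.0 × 53 mL/cmH2O = 10.0 × 0.053 L/cmH2O = 0.53 s.
Exhaled fraction f = 1 − e^(−t/τ) → t = −τ·ln(1 − f) = −0.53·ln(0.04) = 1.706 s.

1.71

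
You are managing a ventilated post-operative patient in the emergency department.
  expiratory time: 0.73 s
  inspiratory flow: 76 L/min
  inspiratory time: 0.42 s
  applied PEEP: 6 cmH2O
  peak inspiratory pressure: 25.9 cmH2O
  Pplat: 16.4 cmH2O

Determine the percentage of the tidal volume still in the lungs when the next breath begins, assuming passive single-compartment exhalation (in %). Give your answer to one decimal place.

14.9

Flow: 76 L/min ÷ 60 = 1.2667 L/s.
Vt = flow × Ti = 1.2667 L/s × 0.42 s × 1000 mL/L = 532.01 mL.
R = (PIP − Pplat)/V̇ = (25.9 − 16.4) / 1.2667 = 9.5/1.2667 = 7.5 cmH2O·s/L.
C = Vt/(Pplat − PEEP) = 532.01 / (16.4 − 6) = 532.01/10.4 = 51.155 mL/cmH2O.
τ = R × C = 7.5 × 0.05116 L/cmH2O = 0.3837 s.
Fraction remaining at end-expiration = e^(−Te/τ) = e^(−0.73/0.3837) = 0.1492 → 14.92%.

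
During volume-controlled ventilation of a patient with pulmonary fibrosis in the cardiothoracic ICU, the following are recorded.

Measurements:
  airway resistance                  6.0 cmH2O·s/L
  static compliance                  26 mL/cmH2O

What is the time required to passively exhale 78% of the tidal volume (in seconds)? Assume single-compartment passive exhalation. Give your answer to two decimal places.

0.24

τ = R × C = 6.0 × 26 mL/cmH2O = 6.0 × 0.026 L/cmH2O = 0.156 s.
Exhaled fraction f = 1 − e^(−t/τ) → t = −τ·ln(1 − f) = −0.156·ln(0.22) = 0.2362 s.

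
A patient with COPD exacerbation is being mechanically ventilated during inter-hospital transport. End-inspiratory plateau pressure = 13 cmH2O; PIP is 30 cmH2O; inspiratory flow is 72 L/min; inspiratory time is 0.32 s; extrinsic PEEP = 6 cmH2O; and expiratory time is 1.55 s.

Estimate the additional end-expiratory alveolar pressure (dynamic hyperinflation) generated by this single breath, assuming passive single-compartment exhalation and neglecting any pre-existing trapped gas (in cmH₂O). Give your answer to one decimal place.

Flow: 72 L/min ÷ 60 = 1.2 L/s.
Vt = flow × Ti = 1.2 L/s × 0.32 s × 1000 mL/L = 384.0 mL.
R = (PIP − Pplat)/V̇ = (30 − 13) / 1.2 = 17.0/1.2 = 14.167 cmH2O·s/L.
C = Vt/(Pplat − PEEP) = 384.0 / (13 − 6) = 384.0/7.0 = 54.857 mL/cmH2O.
τ = R × C = 14.167 × 0.05486 L/cmH2O = 0.7772 s.
Fraction remaining = e^(−Te/τ) = e^(−1.55/0.7772) = 0.1361; trapped volume = 384.0 × 0.1361 = 52.262 mL.
Additional alveolar pressure from trapping ≈ V_trapped / C = 52.262 / 54.857 = 0.9527 cmH2O.

1.0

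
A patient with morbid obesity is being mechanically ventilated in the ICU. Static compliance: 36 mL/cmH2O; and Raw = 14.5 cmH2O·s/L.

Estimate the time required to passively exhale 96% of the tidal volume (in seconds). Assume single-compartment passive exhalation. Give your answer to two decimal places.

1.68

τ = R × C = 14.5 × 36 mL/cmH2O = 14.5 × 0.036 L/cmH2O = 0.522 s.
Exhaled fraction f = 1 − e^(−t/τ) → t = −τ·ln(1 − f) = −0.522·ln(0.04) = 1.68 s.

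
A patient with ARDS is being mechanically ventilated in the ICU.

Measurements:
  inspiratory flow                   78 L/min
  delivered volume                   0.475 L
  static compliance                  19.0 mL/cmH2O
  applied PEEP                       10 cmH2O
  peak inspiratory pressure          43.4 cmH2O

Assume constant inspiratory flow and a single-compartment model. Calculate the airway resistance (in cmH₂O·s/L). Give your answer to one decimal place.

6.5

Flow: 78 L/min ÷ 60 = 1.3 L/s.
Equation of motion (constant flow): PIP = Vt/C + R·V̇ + PEEP.
R·V̇ = PIP − Vt/C − PEEP = 43.4 − 475/19.0 − 10 = 43.4 − 25.0 − 10 = 8.4 cmH2O.
R = 8.4 / 1.3 = 6.462 cmH2O·s/L.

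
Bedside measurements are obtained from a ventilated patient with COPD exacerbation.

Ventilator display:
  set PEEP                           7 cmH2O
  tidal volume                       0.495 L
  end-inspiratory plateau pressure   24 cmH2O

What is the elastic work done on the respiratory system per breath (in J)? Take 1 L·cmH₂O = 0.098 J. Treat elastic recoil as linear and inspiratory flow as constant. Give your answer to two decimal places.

0.41

Elastic work ≈ ½ × (Pplat − PEEP) × Vt = 0.5 × (24 − 7) × 0.495 L = 0.5 × 17.0 × 0.495 = 4.208 L·cmH2O.
× 0.098 J/(L·cmH2O) → 0.4124 J.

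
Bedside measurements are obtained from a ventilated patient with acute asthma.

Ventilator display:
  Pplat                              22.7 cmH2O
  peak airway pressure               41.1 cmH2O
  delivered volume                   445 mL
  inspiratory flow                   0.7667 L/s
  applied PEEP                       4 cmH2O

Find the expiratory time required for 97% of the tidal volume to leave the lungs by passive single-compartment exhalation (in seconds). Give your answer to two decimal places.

R = (PIP − Pplat)/V̇ = (41.1 − 22.7) / 0.7667 = 18.4/0.7667 = 23.999 cmH2O·s/L.
C = Vt/(Pplat − PEEP) = 445.0 / (22.7 − 4) = 445.0/18.7 = 23.797 mL/cmH2O.
τ = R × C = 23.999 × 0.0238 L/cmH2O = 0.5712 s.
t = −τ·ln(1 − 0.97) = −0.5712·ln(0.03) = 2.003 s.

2.00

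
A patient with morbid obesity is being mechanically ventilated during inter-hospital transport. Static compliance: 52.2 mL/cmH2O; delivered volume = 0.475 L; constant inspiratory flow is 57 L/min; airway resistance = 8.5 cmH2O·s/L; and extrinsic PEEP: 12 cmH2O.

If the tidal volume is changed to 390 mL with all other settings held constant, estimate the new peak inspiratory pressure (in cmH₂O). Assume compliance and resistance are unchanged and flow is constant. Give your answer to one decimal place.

27.5

Flow: 57 L/min ÷ 60 = 0.95 L/s.
PIP = Vt/C + R·V̇ + PEEP (constant-flow equation of motion).
Only the elastic term changes: ΔPIP = ΔVt / C = (390 − 475) / 52.2 = -1.628 cmH2O.
Original PIP = 475/52.2 + 8.5×0.95 + 12 = 29.175 cmH2O; new PIP = 29.175 + (-1.628) = 27.547 cmH2O.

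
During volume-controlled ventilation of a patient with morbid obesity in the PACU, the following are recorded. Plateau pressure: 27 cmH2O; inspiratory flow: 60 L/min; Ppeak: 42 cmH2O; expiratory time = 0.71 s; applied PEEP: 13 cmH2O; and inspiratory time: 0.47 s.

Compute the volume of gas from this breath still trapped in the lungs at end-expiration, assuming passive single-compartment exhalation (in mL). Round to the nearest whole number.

Flow: 60 L/min ÷ 60 = 1 L/s.
Vt = flow × Ti = 1 L/s × 0.47 s × 1000 mL/L = 470.0 mL.
R = (PIP − Pplat)/V̇ = (42 − 27) / 1 = 15.0/1 = 15.0 cmH2O·s/L.
C = Vt/(Pplat − PEEP) = 470.0 / (27 − 13) = 470.0/14.0 = 33.571 mL/cmH2O.
τ = R × C = 15.0 × 0.03357 L/cmH2O = 0.5036 s.
Fraction remaining = e^(−Te/τ) = e^(−0.71/0.5036) = 0.2442.
Trapped volume = 470.0 × 0.2442 = 114.77 mL.

115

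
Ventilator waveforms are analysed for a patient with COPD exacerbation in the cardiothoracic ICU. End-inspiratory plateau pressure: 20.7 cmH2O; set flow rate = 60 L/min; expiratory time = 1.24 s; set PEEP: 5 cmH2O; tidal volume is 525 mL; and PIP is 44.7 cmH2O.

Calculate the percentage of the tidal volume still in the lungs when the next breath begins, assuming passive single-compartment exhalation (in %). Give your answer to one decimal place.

21.3

Flow: 60 L/min ÷ 60 = 1 L/s.
R = (PIP − Pplat)/V̇ = (44.7 − 20.7) / 1 = 24.0/1 = 24.0 cmH2O·s/L.
C = Vt/(Pplat − PEEP) = 525.0 / (20.7 − 5) = 525.0/15.7 = 33.439 mL/cmH2O.
τ = R × C = 24.0 × 0.03344 L/cmH2O = 0.8026 s.
Fraction remaining at end-expiration = e^(−Te/τ) = e^(−1.24/0.8026) = 0.2133 → 21.33%.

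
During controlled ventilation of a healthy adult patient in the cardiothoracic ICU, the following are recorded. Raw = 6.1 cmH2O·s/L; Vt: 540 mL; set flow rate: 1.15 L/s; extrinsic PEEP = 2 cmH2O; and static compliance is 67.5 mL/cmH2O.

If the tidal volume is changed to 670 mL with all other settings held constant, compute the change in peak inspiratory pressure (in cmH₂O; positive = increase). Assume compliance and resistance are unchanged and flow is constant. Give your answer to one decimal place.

1.9

PIP = Vt/C + R·V̇ + PEEP (constant-flow equation of motion).
Only the elastic term changes: ΔPIP = ΔVt / C = (670 − 540) / 67.5 = 1.926 cmH2O.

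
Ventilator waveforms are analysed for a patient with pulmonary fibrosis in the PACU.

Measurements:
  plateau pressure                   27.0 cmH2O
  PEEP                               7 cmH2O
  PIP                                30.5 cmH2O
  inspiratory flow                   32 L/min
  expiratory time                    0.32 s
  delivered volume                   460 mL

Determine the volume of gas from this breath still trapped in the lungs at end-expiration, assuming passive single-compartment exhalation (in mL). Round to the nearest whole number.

Flow: 32 L/min ÷ 60 = 0.5333 L/s.
R = (PIP − Pplat)/V̇ = (30.5 − 27.0) / 0.5333 = 3.5/0.5333 = 6.563 cmH2O·s/L.
C = Vt/(Pplat − PEEP) = 460.0 / (27.0 − 7) = 460.0/20.0 = 23.0 mL/cmH2O.
τ = R × C = 6.563 × 0.023 L/cmH2O = 0.1509 s.
Fraction remaining = e^(−Te/τ) = e^(−0.32/0.1509) = 0.12.
Trapped volume = 460.0 × 0.12 = 55.2 mL.

55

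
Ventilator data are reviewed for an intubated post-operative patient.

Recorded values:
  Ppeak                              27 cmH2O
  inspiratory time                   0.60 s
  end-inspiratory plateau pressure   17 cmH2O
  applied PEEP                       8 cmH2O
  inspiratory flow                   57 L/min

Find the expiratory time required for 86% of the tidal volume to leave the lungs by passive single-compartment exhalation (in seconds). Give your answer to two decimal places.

1.31

Flow: 57 L/min ÷ 60 = 0.95 L/s.
Vt = flow × Ti = 0.95 L/s × 0.60 s × 1000 mL/L = 570.0 mL.
R = (PIP − Pplat)/V̇ = (27 − 17) / 0.95 = 10.0/0.95 = 10.526 cmH2O·s/L.
C = Vt/(Pplat − PEEP) = 570.0 / (17 − 8) = 570.0/9.0 = 63.333 mL/cmH2O.
τ = R × C = 10.526 × 0.06333 L/cmH2O = 0.6666 s.
t = −τ·ln(1 − 0.86) = −0.6666·ln(0.14) = 1.311 s.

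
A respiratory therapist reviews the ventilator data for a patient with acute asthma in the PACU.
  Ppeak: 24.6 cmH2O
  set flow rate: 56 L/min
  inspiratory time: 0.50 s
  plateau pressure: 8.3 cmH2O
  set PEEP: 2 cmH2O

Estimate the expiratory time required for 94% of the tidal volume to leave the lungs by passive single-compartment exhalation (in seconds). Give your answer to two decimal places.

Flow: 56 L/min ÷ 60 = 0.9333 L/s.
Vt = flow × Ti = 0.9333 L/s × 0.50 s × 1000 mL/L = 466.65 mL.
R = (PIP − Pplat)/V̇ = (24.6 − 8.3) / 0.9333 = 16.3/0.9333 = 17.465 cmH2O·s/L.
C = Vt/(Pplat − PEEP) = 466.65 / (8.3 − 2) = 466.65/6.3 = 74.071 mL/cmH2O.
τ = R × C = 17.465 × 0.07407 L/cmH2O = 1.294 s.
t = −τ·ln(1 − 0.94) = −1.294·ln(0.06) = 3.641 s.

3.64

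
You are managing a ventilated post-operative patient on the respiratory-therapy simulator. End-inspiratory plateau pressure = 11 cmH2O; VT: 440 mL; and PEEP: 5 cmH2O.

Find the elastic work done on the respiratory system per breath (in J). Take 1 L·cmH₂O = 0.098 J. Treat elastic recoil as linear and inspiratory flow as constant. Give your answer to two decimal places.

0.13

Elastic work ≈ ½ × (Pplat − PEEP) × Vt = 0.5 × (11 − 5) × 0.440 L = 0.5 × 6.0 × 0.440 = 1.32 L·cmH2O.
× 0.098 J/(L·cmH2O) → 0.1294 J.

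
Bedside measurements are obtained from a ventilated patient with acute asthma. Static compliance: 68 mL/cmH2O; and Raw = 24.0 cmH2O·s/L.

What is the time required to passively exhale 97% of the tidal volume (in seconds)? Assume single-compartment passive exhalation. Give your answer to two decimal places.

τ = R × C = 24.0 × 68 mL/cmH2O = 24.0 × 0.068 L/cmH2O = 1.632 s.
Exhaled fraction f = 1 − e^(−t/τ) → t = −τ·ln(1 − f) = −1.632·ln(0.03) = 5.723 s.

5.72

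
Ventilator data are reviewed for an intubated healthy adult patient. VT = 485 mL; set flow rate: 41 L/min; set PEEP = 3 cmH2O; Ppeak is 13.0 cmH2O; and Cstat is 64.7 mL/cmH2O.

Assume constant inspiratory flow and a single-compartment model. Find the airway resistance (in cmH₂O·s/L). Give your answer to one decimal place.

Flow: 41 L/min ÷ 60 = 0.6833 L/s.
Equation of motion (constant flow): PIP = Vt/C + R·V̇ + PEEP.
R·V̇ = PIP − Vt/C − PEEP = 13.0 − 485/64.7 − 3 = 13.0 − 7.496 − 3 = 2.504 cmH2O.
R = 2.504 / 0.6833 = 3.665 cmH2O·s/L.

3.7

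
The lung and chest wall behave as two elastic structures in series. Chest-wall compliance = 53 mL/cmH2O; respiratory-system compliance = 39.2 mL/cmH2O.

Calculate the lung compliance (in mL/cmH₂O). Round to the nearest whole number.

151

1/CL = 1/Crs − 1/Ccw.
1/CL = 1/39.2 − 1/53 = 0.006642.
CL = 150.56 mL/cmH2O.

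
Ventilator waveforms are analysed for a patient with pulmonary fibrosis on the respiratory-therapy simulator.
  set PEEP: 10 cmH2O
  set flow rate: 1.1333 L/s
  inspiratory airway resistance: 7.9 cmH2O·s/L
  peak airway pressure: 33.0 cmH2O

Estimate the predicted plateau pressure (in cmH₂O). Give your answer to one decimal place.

24.0

Pplat = PIP − Raw × flow = 33.0 − 7.9 × 1.1333 = 33.0 − 8.953 = 24.047 cmH2O.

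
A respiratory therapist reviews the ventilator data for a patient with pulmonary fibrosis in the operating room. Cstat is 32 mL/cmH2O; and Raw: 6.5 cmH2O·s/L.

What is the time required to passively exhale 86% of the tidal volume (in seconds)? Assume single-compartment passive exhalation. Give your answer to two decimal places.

0.41

τ = R × C = 6.5 × 32 mL/cmH2O = 6.5 × 0.032 L/cmH2O = 0.208 s.
Exhaled fraction f = 1 − e^(−t/τ) → t = −τ·ln(1 − f) = −0.208·ln(0.14) = 0.409 s.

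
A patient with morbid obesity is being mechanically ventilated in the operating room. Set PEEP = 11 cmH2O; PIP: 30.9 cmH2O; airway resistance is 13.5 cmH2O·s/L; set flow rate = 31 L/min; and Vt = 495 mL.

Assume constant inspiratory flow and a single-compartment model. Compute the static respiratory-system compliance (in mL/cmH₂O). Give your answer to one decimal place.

38.3

Flow: 31 L/min ÷ 60 = 0.5167 L/s.
Equation of motion (constant flow): PIP = Vt/C + R·V̇ + PEEP.
Vt/C = PIP − R·V̇ − PEEP = 30.9 − 13.5×0.5167 − 11 = 30.9 − 6.975 − 11 = 12.925 cmH2O.
C = Vt / 12.925 = 495 / 12.925 = 38.298 mL/cmH2O.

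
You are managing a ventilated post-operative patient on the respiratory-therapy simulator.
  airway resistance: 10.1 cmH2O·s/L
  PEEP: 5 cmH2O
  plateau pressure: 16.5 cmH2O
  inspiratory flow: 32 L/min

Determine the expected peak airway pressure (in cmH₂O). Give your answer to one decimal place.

21.9

Flow: 32 L/min ÷ 60 = 0.5333 L/s.
PIP = Pplat + Raw × flow = 16.5 + 10.1 × 0.5333 = 16.5 + 5.386 = 21.886 cmH2O.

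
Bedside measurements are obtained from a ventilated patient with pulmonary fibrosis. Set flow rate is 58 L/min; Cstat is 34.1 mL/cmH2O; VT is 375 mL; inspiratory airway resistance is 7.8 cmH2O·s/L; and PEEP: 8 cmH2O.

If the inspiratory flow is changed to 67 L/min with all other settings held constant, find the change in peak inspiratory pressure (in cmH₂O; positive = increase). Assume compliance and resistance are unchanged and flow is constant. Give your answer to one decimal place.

Flow: 58 L/min ÷ 60 = 0.9667 L/s.
New flow: 67 L/min ÷ 60 = 1.1167 L/s.
PIP = Vt/C + R·V̇ + PEEP (constant-flow equation of motion).
Only the resistive term changes: ΔPIP = R × ΔV̇ = 7.8 × (1.1167 − 0.9667) = 7.8 × 0.15 = 1.17 cmH2O.

1.2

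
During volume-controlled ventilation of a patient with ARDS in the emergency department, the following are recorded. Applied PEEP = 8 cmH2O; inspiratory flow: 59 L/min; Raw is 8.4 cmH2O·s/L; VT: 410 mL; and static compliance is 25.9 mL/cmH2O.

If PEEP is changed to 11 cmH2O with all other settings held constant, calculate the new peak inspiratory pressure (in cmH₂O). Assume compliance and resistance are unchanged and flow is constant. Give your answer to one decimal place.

Flow: 59 L/min ÷ 60 = 0.9833 L/s.
PIP = Vt/C + R·V̇ + PEEP (constant-flow equation of motion).
Only the baseline term changes: ΔPIP = ΔPEEP = 11 − 8 = 3.0 cmH2O.
Original PIP = 410/25.9 + 8.4×0.9833 + 8 = 32.09 cmH2O; new PIP = 32.09 + (3.0) = 35.09 cmH2O.

35.1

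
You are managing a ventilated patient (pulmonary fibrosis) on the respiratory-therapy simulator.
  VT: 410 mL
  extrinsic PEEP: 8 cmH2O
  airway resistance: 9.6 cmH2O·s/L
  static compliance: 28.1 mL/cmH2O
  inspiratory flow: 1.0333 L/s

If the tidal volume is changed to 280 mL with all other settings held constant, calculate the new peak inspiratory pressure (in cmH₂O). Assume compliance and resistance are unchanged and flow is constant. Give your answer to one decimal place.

27.9

PIP = Vt/C + R·V̇ + PEEP (constant-flow equation of motion).
Only the elastic term changes: ΔPIP = ΔVt / C = (280 − 410) / 28.1 = -4.626 cmH2O.
Original PIP = 410/28.1 + 9.6×1.0333 + 8 = 32.51 cmH2O; new PIP = 32.51 + (-4.626) = 27.884 cmH2O.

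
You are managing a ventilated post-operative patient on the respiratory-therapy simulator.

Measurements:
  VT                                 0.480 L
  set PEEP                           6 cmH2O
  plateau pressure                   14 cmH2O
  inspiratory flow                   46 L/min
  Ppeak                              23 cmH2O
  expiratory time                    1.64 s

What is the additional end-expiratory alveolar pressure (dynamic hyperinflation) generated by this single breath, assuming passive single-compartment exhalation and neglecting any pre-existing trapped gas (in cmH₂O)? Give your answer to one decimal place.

Flow: 46 L/min ÷ 60 = 0.7667 L/s.
R = (PIP − Pplat)/V̇ = (23 − 14) / 0.7667 = 9.0/0.7667 = 11.739 cmH2O·s/L.
C = Vt/(Pplat − PEEP) = 480.0 / (14 − 6) = 480.0/8.0 = 60.0 mL/cmH2O.
τ = R × C = 11.739 × 0.06 L/cmH2O = 0.7043 s.
Fraction remaining = e^(−Te/τ) = e^(−1.64/0.7043) = 0.09744; trapped volume = 480.0 × 0.09744 = 46.771 mL.
Additional alveolar pressure from trapping ≈ V_trapped / C = 46.771 / 60.0 = 0.7795 cmH2O.

0.8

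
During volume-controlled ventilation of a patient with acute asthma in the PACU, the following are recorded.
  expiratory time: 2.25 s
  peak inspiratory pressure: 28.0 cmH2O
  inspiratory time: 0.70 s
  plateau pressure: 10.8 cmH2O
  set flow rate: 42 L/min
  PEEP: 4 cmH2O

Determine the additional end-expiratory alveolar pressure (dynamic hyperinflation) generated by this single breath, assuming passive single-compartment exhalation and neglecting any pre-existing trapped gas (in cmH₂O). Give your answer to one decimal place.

Flow: 42 L/min ÷ 60 = 0.7 L/s.
Vt = flow × Ti = 0.7 L/s × 0.70 s × 1000 mL/L = 490.0 mL.
R = (PIP − Pplat)/V̇ = (28.0 − 10.8) / 0.7 = 17.2/0.7 = 24.571 cmH2O·s/L.
C = Vt/(Pplat − PEEP) = 490.0 / (10.8 − 4) = 490.0/6.8 = 72.059 mL/cmH2O.
τ = R × C = 24.571 × 0.07206 L/cmH2O = 1.771 s.
Fraction remaining = e^(−Te/τ) = e^(−2.25/1.771) = 0.2807; trapped volume = 490.0 × 0.2807 = 137.54 mL.
Additional alveolar pressure from trapping ≈ V_trapped / C = 137.54 / 72.059 = 1.909 cmH2O.

1.9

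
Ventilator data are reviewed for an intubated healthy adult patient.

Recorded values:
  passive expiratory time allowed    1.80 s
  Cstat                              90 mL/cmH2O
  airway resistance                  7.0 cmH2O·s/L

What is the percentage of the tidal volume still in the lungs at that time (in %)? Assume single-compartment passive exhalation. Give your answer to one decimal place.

τ = R × C = 7.0 × 90 mL/cmH2O = 7.0 × 0.090 L/cmH2O = 0.63 s.
Passive exhalation: V(t)/V₀ = e^(−t/τ) = e^(−1.80/0.63) = 0.05743.
Fraction remaining = 0.05743 → 5.743%.

5.7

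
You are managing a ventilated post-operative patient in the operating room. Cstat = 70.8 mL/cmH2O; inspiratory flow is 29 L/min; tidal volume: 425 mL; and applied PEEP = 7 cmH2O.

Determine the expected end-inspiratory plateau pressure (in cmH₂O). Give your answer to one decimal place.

13.0

Pplat = PEEP + Vt / Cstat = 7 + 425 / 70.8 = 7 + 6.003 = 13.003 cmH2O.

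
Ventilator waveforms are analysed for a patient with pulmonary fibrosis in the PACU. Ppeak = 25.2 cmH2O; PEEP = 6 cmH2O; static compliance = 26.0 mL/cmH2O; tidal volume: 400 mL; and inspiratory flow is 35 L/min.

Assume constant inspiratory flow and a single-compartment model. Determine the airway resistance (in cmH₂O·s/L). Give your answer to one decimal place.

6.5

Flow: 35 L/min ÷ 60 = 0.5833 L/s.
Equation of motion (constant flow): PIP = Vt/C + R·V̇ + PEEP.
R·V̇ = PIP − Vt/C − PEEP = 25.2 − 400/26.0 − 6 = 25.2 − 15.385 − 6 = 3.815 cmH2O.
R = 3.815 / 0.5833 = 6.54 cmH2O·s/L.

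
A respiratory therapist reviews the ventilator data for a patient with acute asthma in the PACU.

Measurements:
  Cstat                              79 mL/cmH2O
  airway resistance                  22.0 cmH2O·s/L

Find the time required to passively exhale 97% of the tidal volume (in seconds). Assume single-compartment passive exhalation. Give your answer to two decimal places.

τ = R × C = 22.0 × 79 mL/cmH2O = 22.0 × 0.079 L/cmH2O = 1.738 s.
Exhaled fraction f = 1 − e^(−t/τ) → t = −τ·ln(1 − f) = −1.738·ln(0.03) = 6.094 s.

6.09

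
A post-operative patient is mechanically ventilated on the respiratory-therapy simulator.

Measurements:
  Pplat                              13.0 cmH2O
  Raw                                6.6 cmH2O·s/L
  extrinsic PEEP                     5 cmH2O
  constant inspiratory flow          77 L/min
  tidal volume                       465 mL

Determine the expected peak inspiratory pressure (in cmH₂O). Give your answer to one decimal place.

Flow: 77 L/min ÷ 60 = 1.2833 L/s.
PIP = Pplat + Raw × flow = 13.0 + 6.6 × 1.2833 = 13.0 + 8.47 = 21.47 cmH2O.

21.5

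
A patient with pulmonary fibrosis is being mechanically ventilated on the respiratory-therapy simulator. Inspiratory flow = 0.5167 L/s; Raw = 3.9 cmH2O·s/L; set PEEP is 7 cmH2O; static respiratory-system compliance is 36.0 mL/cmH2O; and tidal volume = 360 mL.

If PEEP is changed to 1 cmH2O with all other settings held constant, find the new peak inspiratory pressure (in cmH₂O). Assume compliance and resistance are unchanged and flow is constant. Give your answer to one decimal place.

PIP = Vt/C + R·V̇ + PEEP (constant-flow equation of motion).
Only the baseline term changes: ΔPIP = ΔPEEP = 1 − 7 = -6.0 cmH2O.
Original PIP = 360/36.0 + 3.9×0.5167 + 7 = 19.015 cmH2O; new PIP = 19.015 + (-6.0) = 13.015 cmH2O.

13.0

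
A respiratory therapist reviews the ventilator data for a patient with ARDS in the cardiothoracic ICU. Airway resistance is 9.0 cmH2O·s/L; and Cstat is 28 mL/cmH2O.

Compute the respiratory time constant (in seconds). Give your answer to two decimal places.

0.25

τ = R × C = 9.0 × 28 mL/cmH2O = 9.0 × 0.028 L/cmH2O = 0.252 s.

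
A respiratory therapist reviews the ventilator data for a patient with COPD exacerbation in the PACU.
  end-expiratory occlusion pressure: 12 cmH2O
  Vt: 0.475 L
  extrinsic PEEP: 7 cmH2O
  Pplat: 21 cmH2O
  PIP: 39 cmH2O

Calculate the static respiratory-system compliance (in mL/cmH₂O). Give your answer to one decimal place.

52.8

End-expiratory occlusion gives total PEEP = 12 cmH2O (intrinsic PEEP = 12 − 7 = 5). Use total PEEP for the elastic gradient.
Cstat = Vt / (Pplat − PEEPtotal) = 475 / (21 − 12) = 475 / 9.0 = 52.778 mL/cmH2O.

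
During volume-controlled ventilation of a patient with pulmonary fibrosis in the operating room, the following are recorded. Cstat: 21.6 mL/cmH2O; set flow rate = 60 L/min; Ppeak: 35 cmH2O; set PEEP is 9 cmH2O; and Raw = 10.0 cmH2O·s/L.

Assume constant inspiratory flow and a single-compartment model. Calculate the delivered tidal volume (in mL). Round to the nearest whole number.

Flow: 60 L/min ÷ 60 = 1 L/s.
Equation of motion (constant flow): PIP = Vt/C + R·V̇ + PEEP.
Vt/C = PIP − R·V̇ − PEEP = 35 − 10.0 − 9 = 16.0 cmH2O.
Vt = C × 16.0 = 21.6 × 16.0 = 345.6 mL.

346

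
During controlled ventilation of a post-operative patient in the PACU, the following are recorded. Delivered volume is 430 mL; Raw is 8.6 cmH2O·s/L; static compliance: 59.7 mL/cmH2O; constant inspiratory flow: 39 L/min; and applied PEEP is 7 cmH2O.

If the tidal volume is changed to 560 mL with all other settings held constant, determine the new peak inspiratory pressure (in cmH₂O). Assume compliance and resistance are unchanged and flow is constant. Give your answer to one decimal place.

22.0

Flow: 39 L/min ÷ 60 = 0.65 L/s.
PIP = Vt/C + R·V̇ + PEEP (constant-flow equation of motion).
Only the elastic term changes: ΔPIP = ΔVt / C = (560 − 430) / 59.7 = 2.178 cmH2O.
Original PIP = 430/59.7 + 8.6×0.65 + 7 = 19.793 cmH2O; new PIP = 19.793 + (2.178) = 21.971 cmH2O.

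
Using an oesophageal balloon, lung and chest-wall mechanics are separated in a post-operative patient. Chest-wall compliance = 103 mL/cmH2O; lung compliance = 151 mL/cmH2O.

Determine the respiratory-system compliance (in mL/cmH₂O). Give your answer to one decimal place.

61.2

Lung and chest wall are elastances in series: 1/Crs = 1/CL + 1/Ccw.
1/Crs = 1/151 + 1/103 = 0.01633.
Crs = 61.237 mL/cmH2O.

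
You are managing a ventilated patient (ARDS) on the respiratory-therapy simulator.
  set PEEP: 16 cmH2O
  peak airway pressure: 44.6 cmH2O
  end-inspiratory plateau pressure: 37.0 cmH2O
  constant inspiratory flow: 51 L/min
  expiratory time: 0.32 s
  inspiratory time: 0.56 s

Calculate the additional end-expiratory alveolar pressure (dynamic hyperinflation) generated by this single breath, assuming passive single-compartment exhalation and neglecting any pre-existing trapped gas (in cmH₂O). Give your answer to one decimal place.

Flow: 51 L/min ÷ 60 = 0.85 L/s.
Vt = flow × Ti = 0.85 L/s × 0.56 s × 1000 mL/L = 476.0 mL.
R = (PIP − Pplat)/V̇ = (44.6 − 37.0) / 0.85 = 7.6/0.85 = 8.941 cmH2O·s/L.
C = Vt/(Pplat − PEEP) = 476.0 / (37.0 − 16) = 476.0/21.0 = 22.667 mL/cmH2O.
τ = R × C = 8.941 × 0.02267 L/cmH2O = 0.2027 s.
Fraction remaining = e^(−Te/τ) = e^(−0.32/0.2027) = 0.2062; trapped volume = 476.0 × 0.2062 = 98.151 mL.
Additional alveolar pressure from trapping ≈ V_trapped / C = 98.151 / 22.667 = 4.33 cmH2O.

4.3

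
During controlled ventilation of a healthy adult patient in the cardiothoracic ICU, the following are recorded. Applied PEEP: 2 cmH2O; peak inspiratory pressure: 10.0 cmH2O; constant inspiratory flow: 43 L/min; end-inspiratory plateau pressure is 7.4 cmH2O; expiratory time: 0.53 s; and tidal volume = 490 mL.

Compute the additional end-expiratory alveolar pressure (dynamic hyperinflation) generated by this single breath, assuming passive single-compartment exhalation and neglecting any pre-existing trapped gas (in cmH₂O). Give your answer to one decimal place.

Flow: 43 L/min ÷ 60 = 0.7167 L/s.
R = (PIP − Pplat)/V̇ = (10.0 − 7.4) / 0.7167 = 2.6/0.7167 = 3.628 cmH2O·s/L.
C = Vt/(Pplat − PEEP) = 490.0 / (7.4 − 2) = 490.0/5.4 = 90.741 mL/cmH2O.
τ = R × C = 3.628 × 0.09074 L/cmH2O = 0.3292 s.
Fraction remaining = e^(−Te/τ) = e^(−0.53/0.3292) = 0.1999; trapped volume = 490.0 × 0.1999 = 97.951 mL.
Additional alveolar pressure from trapping ≈ V_trapped / C = 97.951 / 90.741 = 1.079 cmH2O.

1.1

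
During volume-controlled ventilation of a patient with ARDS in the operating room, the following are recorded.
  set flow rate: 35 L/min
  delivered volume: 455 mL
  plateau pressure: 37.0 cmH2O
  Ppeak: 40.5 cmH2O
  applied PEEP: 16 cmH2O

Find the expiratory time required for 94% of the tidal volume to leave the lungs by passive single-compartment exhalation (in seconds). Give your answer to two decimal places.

Flow: 35 L/min ÷ 60 = 0.5833 L/s.
R = (PIP − Pplat)/V̇ = (40.5 − 37.0) / 0.5833 = 3.5/0.5833 = 6.0 cmH2O·s/L.
C = Vt/(Pplat − PEEP) = 455.0 / (37.0 − 16) = 455.0/21.0 = 21.667 mL/cmH2O.
τ = R × C = 6.0 × 0.02167 L/cmH2O = 0.13 s.
t = −τ·ln(1 − 0.94) = −0.13·ln(0.06) = 0.3657 s.

0.37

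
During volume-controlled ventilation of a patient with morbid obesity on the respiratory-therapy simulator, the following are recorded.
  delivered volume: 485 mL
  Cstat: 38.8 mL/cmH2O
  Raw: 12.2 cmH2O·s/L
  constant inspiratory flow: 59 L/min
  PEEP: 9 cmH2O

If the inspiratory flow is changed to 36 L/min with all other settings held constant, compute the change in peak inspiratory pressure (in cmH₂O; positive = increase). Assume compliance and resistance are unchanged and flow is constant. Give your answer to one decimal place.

-4.7

Flow: 59 L/min ÷ 60 = 0.9833 L/s.
New flow: 36 L/min ÷ 60 = 0.6 L/s.
PIP = Vt/C + R·V̇ + PEEP (constant-flow equation of motion).
Only the resistive term changes: ΔPIP = R × ΔV̇ = 12.2 × (0.6 − 0.9833) = 12.2 × -0.3833 = -4.676 cmH2O.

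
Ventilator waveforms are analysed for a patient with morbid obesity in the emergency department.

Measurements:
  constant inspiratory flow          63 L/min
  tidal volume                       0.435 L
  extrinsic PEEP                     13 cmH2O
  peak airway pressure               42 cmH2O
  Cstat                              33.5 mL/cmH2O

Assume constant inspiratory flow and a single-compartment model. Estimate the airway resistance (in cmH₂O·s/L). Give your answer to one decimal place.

Flow: 63 L/min ÷ 60 = 1.05 L/s.
Equation of motion (constant flow): PIP = Vt/C + R·V̇ + PEEP.
R·V̇ = PIP − Vt/C − PEEP = 42 − 435/33.5 − 13 = 42 − 12.985 − 13 = 16.015 cmH2O.
R = 16.015 / 1.05 = 15.252 cmH2O·s/L.

15.3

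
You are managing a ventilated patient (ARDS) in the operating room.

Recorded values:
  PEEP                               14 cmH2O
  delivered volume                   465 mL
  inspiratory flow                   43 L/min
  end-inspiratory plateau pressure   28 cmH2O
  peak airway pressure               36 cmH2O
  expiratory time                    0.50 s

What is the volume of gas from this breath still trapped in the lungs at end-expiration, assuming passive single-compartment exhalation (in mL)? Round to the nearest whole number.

121

Flow: 43 L/min ÷ 60 = 0.7167 L/s.
R = (PIP − Pplat)/V̇ = (36 − 28) / 0.7167 = 8.0/0.7167 = 11.162 cmH2O·s/L.
C = Vt/(Pplat − PEEP) = 465.0 / (28 − 14) = 465.0/14.0 = 33.214 mL/cmH2O.
τ = R × C = 11.162 × 0.03321 L/cmH2O = 0.3707 s.
Fraction remaining = e^(−Te/τ) = e^(−0.50/0.3707) = 0.2596.
Trapped volume = 465.0 × 0.2596 = 120.71 mL.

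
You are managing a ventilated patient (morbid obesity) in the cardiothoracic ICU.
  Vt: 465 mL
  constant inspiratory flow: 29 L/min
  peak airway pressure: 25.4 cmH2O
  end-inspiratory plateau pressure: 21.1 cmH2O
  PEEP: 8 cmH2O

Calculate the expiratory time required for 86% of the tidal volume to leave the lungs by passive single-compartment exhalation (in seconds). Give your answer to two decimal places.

Flow: 29 L/min ÷ 60 = 0.4833 L/s.
R = (PIP − Pplat)/V̇ = (25.4 − 21.1) / 0.4833 = 4.3/0.4833 = 8.897 cmH2O·s/L.
C = Vt/(Pplat − PEEP) = 465.0 / (21.1 − 8) = 465.0/13.1 = 35.496 mL/cmH2O.
τ = R × C = 8.897 × 0.0355 L/cmH2O = 0.3158 s.
t = −τ·ln(1 − 0.86) = −0.3158·ln(0.14) = 0.6209 s.

0.62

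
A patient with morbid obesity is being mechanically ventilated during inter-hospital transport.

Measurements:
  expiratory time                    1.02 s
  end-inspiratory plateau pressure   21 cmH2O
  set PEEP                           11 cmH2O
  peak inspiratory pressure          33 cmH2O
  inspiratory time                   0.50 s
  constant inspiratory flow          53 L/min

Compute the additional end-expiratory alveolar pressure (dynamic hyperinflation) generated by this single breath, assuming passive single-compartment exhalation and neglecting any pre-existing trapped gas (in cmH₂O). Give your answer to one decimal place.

Flow: 53 L/min ÷ 60 = 0.8833 L/s.
Vt = flow × Ti = 0.8833 L/s × 0.50 s × 1000 mL/L = 441.65 mL.
R = (PIP − Pplat)/V̇ = (33 − 21) / 0.8833 = 12.0/0.8833 = 13.585 cmH2O·s/L.
C = Vt/(Pplat − PEEP) = 441.65 / (21 − 11) = 441.65/10.0 = 44.165 mL/cmH2O.
τ = R × C = 13.585 × 0.04417 L/cmH2O = 0.6 s.
Fraction remaining = e^(−Te/τ) = e^(−1.02/0.6) = 0.1827; trapped volume = 441.65 × 0.1827 = 80.689 mL.
Additional alveolar pressure from trapping ≈ V_trapped / C = 80.689 / 44.165 = 1.827 cmH2O.

1.8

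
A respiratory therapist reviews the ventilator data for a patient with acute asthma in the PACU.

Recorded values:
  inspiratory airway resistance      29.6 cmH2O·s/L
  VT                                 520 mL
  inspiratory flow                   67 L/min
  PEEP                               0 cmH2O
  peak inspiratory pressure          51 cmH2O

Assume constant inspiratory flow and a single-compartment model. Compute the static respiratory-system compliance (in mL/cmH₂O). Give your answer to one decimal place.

29.0

Flow: 67 L/min ÷ 60 = 1.1167 L/s.
Equation of motion (constant flow): PIP = Vt/C + R·V̇ + PEEP.
Vt/C = PIP − R·V̇ − PEEP = 51 − 29.6×1.1167 − 0 = 51 − 33.054 − 0 = 17.946 cmH2O.
C = Vt / 17.946 = 520 / 17.946 = 28.976 mL/cmH2O.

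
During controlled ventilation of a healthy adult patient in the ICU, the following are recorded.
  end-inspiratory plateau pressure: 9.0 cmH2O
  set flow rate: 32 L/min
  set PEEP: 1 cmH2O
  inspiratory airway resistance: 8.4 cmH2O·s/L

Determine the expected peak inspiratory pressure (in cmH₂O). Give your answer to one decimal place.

13.5

Flow: 32 L/min ÷ 60 = 0.5333 L/s.
PIP = Pplat + Raw × flow = 9.0 + 8.4 × 0.5333 = 9.0 + 4.48 = 13.48 cmH2O.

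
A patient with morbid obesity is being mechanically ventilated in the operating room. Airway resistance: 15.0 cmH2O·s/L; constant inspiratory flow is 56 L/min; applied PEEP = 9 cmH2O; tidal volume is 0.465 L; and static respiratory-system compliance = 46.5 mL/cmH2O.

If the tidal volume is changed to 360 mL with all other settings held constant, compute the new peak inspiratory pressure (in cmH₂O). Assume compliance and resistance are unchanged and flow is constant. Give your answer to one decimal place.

Flow: 56 L/min ÷ 60 = 0.9333 L/s.
PIP = Vt/C + R·V̇ + PEEP (constant-flow equation of motion).
Only the elastic term changes: ΔPIP = ΔVt / C = (360 − 465) / 46.5 = -2.258 cmH2O.
Original PIP = 465/46.5 + 15.0×0.9333 + 9 = 33.0 cmH2O; new PIP = 33.0 + (-2.258) = 30.742 cmH2O.

30.7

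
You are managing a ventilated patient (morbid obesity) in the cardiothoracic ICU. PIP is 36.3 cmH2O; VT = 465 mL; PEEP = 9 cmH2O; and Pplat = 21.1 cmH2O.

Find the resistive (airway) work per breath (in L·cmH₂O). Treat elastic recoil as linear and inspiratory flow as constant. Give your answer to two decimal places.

With constant inspiratory flow the resistive pressure is constant at PIP − Pplat = 36.3 − 21.1 = 15.2 cmH2O, so resistive work = 15.2 × 0.465 = 7.068 L·cmH2O.

7.07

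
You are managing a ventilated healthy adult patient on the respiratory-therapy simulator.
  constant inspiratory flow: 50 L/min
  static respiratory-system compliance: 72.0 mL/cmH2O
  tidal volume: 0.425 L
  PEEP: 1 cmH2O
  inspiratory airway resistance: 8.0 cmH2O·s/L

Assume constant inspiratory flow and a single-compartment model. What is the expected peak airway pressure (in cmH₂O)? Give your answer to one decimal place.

Flow: 50 L/min ÷ 60 = 0.8333 L/s.
Equation of motion (constant flow): PIP = Vt/C + R·V̇ + PEEP.
PIP = 425/72.0 + 8.0×0.8333 + 1 = 5.903 + 6.666 + 1 = 13.569 cmH2O.

13.6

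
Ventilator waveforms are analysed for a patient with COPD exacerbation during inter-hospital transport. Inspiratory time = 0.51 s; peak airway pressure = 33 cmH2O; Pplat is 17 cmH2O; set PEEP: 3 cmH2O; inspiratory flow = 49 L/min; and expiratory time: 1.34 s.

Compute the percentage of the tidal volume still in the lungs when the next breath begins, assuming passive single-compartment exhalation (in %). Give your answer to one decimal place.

10.0

Flow: 49 L/min ÷ 60 = 0.8167 L/s.
Vt = flow × Ti = 0.8167 L/s × 0.51 s × 1000 mL/L = 416.52 mL.
R = (PIP − Pplat)/V̇ = (33 − 17) / 0.8167 = 16.0/0.8167 = 19.591 cmH2O·s/L.
C = Vt/(Pplat − PEEP) = 416.52 / (17 − 3) = 416.52/14.0 = 29.751 mL/cmH2O.
τ = R × C = 19.591 × 0.02975 L/cmH2O = 0.5828 s.
Fraction remaining at end-expiration = e^(−Te/τ) = e^(−1.34/0.5828) = 0.1003 → 10.03%.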